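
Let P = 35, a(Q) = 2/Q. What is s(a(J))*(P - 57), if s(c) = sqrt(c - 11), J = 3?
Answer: -22*I*sqrt(93)/3 ≈ -70.72*I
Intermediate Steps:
s(c) = sqrt(-11 + c)
s(a(J))*(P - 57) = sqrt(-11 + 2/3)*(35 - 57) = sqrt(-11 + 2*(1/3))*(-22) = sqrt(-11 + 2/3)*(-22) = sqrt(-31/3)*(-22) = (I*sqrt(93)/3)*(-22) = -22*I*sqrt(93)/3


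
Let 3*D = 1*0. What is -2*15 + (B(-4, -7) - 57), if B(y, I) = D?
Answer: -87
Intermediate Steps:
D = 0 (D = (1*0)/3 = (⅓)*0 = 0)
B(y, I) = 0
-2*15 + (B(-4, -7) - 57) = -2*15 + (0 - 57) = -30 - 57 = -87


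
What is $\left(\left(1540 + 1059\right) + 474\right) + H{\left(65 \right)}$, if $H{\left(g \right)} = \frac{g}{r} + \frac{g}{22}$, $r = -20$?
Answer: $\frac{135199}{44} \approx 3072.7$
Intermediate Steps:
$H{\left(g \right)} = - \frac{g}{220}$ ($H{\left(g \right)} = \frac{g}{-20} + \frac{g}{22} = g \left(- \frac{1}{20}\right) + g \frac{1}{22} = - \frac{g}{20} + \frac{g}{22} = - \frac{g}{220}$)
$\left(\left(1540 + 1059\right) + 474\right) + H{\left(65 \right)} = \left(\left(1540 + 1059\right) + 474\right) - \frac{13}{44} = \left(2599 + 474\right) - \frac{13}{44} = 3073 - \frac{13}{44} = \frac{135199}{44}$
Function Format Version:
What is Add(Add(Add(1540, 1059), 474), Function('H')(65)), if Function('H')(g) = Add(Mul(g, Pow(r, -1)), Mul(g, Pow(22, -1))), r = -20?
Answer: Rational(135199, 44) ≈ 3072.7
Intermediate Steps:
Function('H')(g) = Mul(Rational(-1, 220), g) (Function('H')(g) = Add(Mul(g, Pow(-20, -1)), Mul(g, Pow(22, -1))) = Add(Mul(g, Rational(-1, 20)), Mul(g, Rational(1, 22))) = Add(Mul(Rational(-1, 20), g), Mul(Rational(1, 22), g)) = Mul(Rational(-1, 220), g))
Add(Add(Add(1540, 1059), 474), Function('H')(65)) = Add(Add(Add(1540, 1059), 474), Mul(Rational(-1, 220), 65)) = Add(Add(2599, 474), Rational(-13, 44)) = Add(3073, Rational(-13, 44)) = Rational(135199, 44)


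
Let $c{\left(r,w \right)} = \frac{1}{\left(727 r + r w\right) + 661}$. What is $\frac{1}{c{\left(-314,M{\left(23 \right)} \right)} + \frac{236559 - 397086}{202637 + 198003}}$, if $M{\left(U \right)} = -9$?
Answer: $- \frac{90060266240}{36085425497} \approx -2.4958$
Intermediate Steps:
$c{\left(r,w \right)} = \frac{1}{661 + 727 r + r w}$
$\frac{1}{c{\left(-314,M{\left(23 \right)} \right)} + \frac{236559 - 397086}{202637 + 198003}} = \frac{1}{\frac{1}{661 + 727 \left(-314\right) - -2826} + \frac{236559 - 397086}{202637 + 198003}} = \frac{1}{\frac{1}{661 - 228278 + 2826} - \frac{160527}{400640}} = \frac{1}{\frac{1}{-224791} - \frac{160527}{400640}} = \frac{1}{- \frac{1}{224791} - \frac{160527}{400640}} = \frac{1}{- \frac{36085425497}{90060266240}} = - \frac{90060266240}{36085425497}$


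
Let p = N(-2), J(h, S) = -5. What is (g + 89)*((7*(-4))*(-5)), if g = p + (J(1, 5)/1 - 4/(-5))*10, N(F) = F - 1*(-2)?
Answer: 6580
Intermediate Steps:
N(F) = 2 + F (N(F) = F + 2 = 2 + F)
p = 0 (p = 2 - 2 = 0)
g = -42 (g = 0 + (-5/1 - 4/(-5))*10 = 0 + (-5*1 - 4*(-⅕))*10 = 0 + (-5 + ⅘)*10 = 0 - 21/5*10 = 0 - 42 = -42)
(g + 89)*((7*(-4))*(-5)) = (-42 + 89)*((7*(-4))*(-5)) = 47*(-28*(-5)) = 47*140 = 6580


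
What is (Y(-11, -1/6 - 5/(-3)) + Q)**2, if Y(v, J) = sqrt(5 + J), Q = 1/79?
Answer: 81135/12482 + sqrt(26)/79 ≈ 6.5647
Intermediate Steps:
Q = 1/79 ≈ 0.012658
(Y(-11, -1/6 - 5/(-3)) + Q)**2 = (sqrt(5 + (-1/6 - 5/(-3))) + 1/79)**2 = (sqrt(5 + (-1*1/6 - 5*(-1/3))) + 1/79)**2 = (sqrt(5 + (-1/6 + 5/3)) + 1/79)**2 = (sqrt(5 + 3/2) + 1/79)**2 = (sqrt(13/2) + 1/79)**2 = (sqrt(26)/2 + 1/79)**2 = (1/79 + sqrt(26)/2)**2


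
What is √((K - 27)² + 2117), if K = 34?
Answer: 19*√6 ≈ 46.540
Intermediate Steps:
√((K - 27)² + 2117) = √((34 - 27)² + 2117) = √(7² + 2117) = √(49 + 2117) = √2166 = 19*√6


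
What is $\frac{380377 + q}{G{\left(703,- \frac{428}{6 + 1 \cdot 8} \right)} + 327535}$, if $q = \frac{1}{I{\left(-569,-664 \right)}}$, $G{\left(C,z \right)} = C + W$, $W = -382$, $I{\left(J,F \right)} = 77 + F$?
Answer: $\frac{111640649}{96225736} \approx 1.1602$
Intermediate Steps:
$G{\left(C,z \right)} = -382 + C$ ($G{\left(C,z \right)} = C - 382 = -382 + C$)
$q = - \frac{1}{587}$ ($q = \frac{1}{77 - 664} = \frac{1}{-587} = - \frac{1}{587} \approx -0.0017036$)
$\frac{380377 + q}{G{\left(703,- \frac{428}{6 + 1 \cdot 8} \right)} + 327535} = \frac{380377 - \frac{1}{587}}{\left(-382 + 703\right) + 327535} = \frac{223281298}{587 \left(321 + 327535\right)} = \frac{223281298}{587 \cdot 327856} = \frac{223281298}{587} \cdot \frac{1}{327856} = \frac{111640649}{96225736}$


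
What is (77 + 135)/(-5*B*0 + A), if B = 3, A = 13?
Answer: 212/13 ≈ 16.308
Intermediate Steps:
(77 + 135)/(-5*B*0 + A) = (77 + 135)/(-5*3*0 + 13) = 212/(-15*0 + 13) = 212/(0 + 13) = 212/13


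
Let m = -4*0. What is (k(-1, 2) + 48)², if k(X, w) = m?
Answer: 2304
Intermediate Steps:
m = 0
k(X, w) = 0
(k(-1, 2) + 48)² = (0 + 48)² = 48² = 2304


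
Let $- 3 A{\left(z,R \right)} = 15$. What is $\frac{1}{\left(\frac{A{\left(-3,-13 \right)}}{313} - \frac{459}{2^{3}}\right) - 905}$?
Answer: $- \frac{2504}{2409827} \approx -0.0010391$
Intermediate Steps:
$A{\left(z,R \right)} = -5$ ($A{\left(z,R \right)} = \left(- \frac{1}{3}\right) 15 = -5$)
$\frac{1}{\left(\frac{A{\left(-3,-13 \right)}}{313} - \frac{459}{2^{3}}\right) - 905} = \frac{1}{\left(- \frac{5}{313} - \frac{459}{2^{3}}\right) - 905} = \frac{1}{\left(\left(-5\right) \frac{1}{313} - \frac{459}{8}\right) - 905} = \frac{1}{\left(- \frac{5}{313} - \frac{459}{8}\right) - 905} = \frac{1}{- \frac{143707}{2504} - 905} = \frac{1}{- \frac{2409827}{2504}} = - \frac{2504}{2409827}$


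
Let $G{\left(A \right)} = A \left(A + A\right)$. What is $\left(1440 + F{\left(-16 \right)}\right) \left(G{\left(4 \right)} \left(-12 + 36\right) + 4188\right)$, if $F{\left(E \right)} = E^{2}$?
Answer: $8405376$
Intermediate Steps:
$G{\left(A \right)} = 2 A^{2}$ ($G{\left(A \right)} = A 2 A = 2 A^{2}$)
$\left(1440 + F{\left(-16 \right)}\right) \left(G{\left(4 \right)} \left(-12 + 36\right) + 4188\right) = \left(1440 + \left(-16\right)^{2}\right) \left(2 \cdot 4^{2} \left(-12 + 36\right) + 4188\right) = \left(1440 + 256\right) \left(2 \cdot 16 \cdot 24 + 4188\right) = 1696 \left(32 \cdot 24 + 4188\right) = 1696 \left(768 + 4188\right) = 1696 \cdot 4956 = 8405376$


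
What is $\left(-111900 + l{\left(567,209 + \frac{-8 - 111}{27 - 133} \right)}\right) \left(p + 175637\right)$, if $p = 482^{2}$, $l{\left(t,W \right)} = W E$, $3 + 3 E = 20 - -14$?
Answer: $- \frac{4745094613419}{106} \approx -4.4765 \cdot 10^{10}$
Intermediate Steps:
$E = \frac{31}{3}$ ($E = -1 + \frac{20 - -14}{3} = -1 + \frac{20 + 14}{3} = -1 + \frac{1}{3} \cdot 34 = -1 + \frac{34}{3} = \frac{31}{3} \approx 10.333$)
$l{\left(t,W \right)} = \frac{31 W}{3}$ ($l{\left(t,W \right)} = W \frac{31}{3} = \frac{31 W}{3}$)
$p = 232324$
$\left(-111900 + l{\left(567,209 + \frac{-8 - 111}{27 - 133} \right)}\right) \left(p + 175637\right) = \left(-111900 + \frac{31 \left(209 + \frac{-8 - 111}{27 - 133}\right)}{3}\right) \left(232324 + 175637\right) = \left(-111900 + \frac{31 \left(209 - \frac{119}{-106}\right)}{3}\right) 407961 = \left(-111900 + \frac{31 \left(209 - - \frac{119}{106}\right)}{3}\right) 407961 = \left(-111900 + \frac{31 \left(209 + \frac{119}{106}\right)}{3}\right) 407961 = \left(-111900 + \frac{31}{3} \cdot \frac{22273}{106}\right) 407961 = \left(-111900 + \frac{690463}{318}\right) 407961 = \left(- \frac{34893737}{318}\right) 407961 = - \frac{4745094613419}{106}$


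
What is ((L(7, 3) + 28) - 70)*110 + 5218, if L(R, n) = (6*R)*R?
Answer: 32938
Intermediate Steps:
L(R, n) = 6*R²
((L(7, 3) + 28) - 70)*110 + 5218 = ((6*7² + 28) - 70)*110 + 5218 = ((6*49 + 28) - 70)*110 + 5218 = ((294 + 28) - 70)*110 + 5218 = (322 - 70)*110 + 5218 = 252*110 + 5218 = 27720 + 5218 = 32938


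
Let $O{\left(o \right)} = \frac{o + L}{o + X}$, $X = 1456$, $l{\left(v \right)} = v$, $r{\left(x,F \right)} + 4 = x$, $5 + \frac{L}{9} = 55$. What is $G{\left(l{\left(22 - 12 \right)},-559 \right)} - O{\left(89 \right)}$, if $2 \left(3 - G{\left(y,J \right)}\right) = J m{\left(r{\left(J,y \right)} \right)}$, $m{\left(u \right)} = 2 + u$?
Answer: $- \frac{484502263}{3090} \approx -1.568 \cdot 10^{5}$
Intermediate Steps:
$L = 450$ ($L = -45 + 9 \cdot 55 = -45 + 495 = 450$)
$r{\left(x,F \right)} = -4 + x$
$O{\left(o \right)} = \frac{450 + o}{1456 + o}$ ($O{\left(o \right)} = \frac{o + 450}{o + 1456} = \frac{450 + o}{1456 + o}$)
$G{\left(y,J \right)} = 3 - \frac{J \left(-2 + J\right)}{2}$ ($G{\left(y,J \right)} = 3 - \frac{J \left(2 + \left(-4 + J\right)\right)}{2} = 3 - \frac{J \left(-2 + J\right)}{2}$)
$G{\left(l{\left(22 - 12 \right)},-559 \right)} - O{\left(89 \right)} = \left(3 - - \frac{559 \left(-2 - 559\right)}{2}\right) - \frac{450 + 89}{1456 + 89} = \left(3 - \left(- \frac{559}{2}\right) \left(-561\right)\right) - \frac{1}{1545} \cdot 539 = \left(3 - \frac{313599}{2}\right) - \frac{1}{1545} \cdot 539 = - \frac{313593}{2} - \frac{539}{1545} = - \frac{484502263}{3090}$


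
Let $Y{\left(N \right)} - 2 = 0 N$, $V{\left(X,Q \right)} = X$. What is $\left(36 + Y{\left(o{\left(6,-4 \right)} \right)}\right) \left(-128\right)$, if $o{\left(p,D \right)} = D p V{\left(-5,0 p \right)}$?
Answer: $-4864$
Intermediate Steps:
$o{\left(p,D \right)} = - 5 D p$ ($o{\left(p,D \right)} = D p \left(-5\right) = - 5 D p$)
$Y{\left(N \right)} = 2$ ($Y{\left(N \right)} = 2 + 0 N = 2 + 0 = 2$)
$\left(36 + Y{\left(o{\left(6,-4 \right)} \right)}\right) \left(-128\right) = \left(36 + 2\right) \left(-128\right) = 38 \left(-128\right) = -4864$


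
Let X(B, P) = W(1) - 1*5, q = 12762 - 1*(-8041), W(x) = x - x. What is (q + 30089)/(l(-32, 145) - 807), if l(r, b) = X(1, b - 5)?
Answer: -12723/203 ≈ -62.675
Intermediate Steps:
W(x) = 0
q = 20803 (q = 12762 + 8041 = 20803)
X(B, P) = -5 (X(B, P) = 0 - 1*5 = 0 - 5 = -5)
l(r, b) = -5
(q + 30089)/(l(-32, 145) - 807) = (20803 + 30089)/(-5 - 807) = 50892/(-812) = 50892*(-1/812) = -12723/203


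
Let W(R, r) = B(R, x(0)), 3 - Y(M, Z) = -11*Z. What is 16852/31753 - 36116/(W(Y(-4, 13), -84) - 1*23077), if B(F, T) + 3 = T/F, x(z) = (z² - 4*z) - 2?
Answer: 112108708936/53498756273 ≈ 2.0955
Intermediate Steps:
x(z) = -2 + z² - 4*z
B(F, T) = -3 + T/F
Y(M, Z) = 3 + 11*Z (Y(M, Z) = 3 - (-11)*Z = 3 + 11*Z)
W(R, r) = -3 - 2/R (W(R, r) = -3 + (-2 + 0² - 4*0)/R = -3 + (-2 + 0 + 0)/R = -3 - 2/R)
16852/31753 - 36116/(W(Y(-4, 13), -84) - 1*23077) = 16852/31753 - 36116/((-3 - 2/(3 + 11*13)) - 1*23077) = 16852*(1/31753) - 36116/((-3 - 2/(3 + 143)) - 23077) = 16852/31753 - 36116/((-3 - 2/146) - 23077) = 16852/31753 - 36116/((-3 - 2*1/146) - 23077) = 16852/31753 - 36116/((-3 - 1/73) - 23077) = 16852/31753 - 36116/(-220/73 - 23077) = 16852/31753 - 36116/(-1684841/73) = 16852/31753 - 36116*(-73/1684841) = 16852/31753 + 2636468/1684841 = 112108708936/53498756273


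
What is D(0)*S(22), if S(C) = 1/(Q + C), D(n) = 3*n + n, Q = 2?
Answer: 0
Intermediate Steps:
D(n) = 4*n
S(C) = 1/(2 + C)
D(0)*S(22) = (4*0)/(2 + 22) = 0/24 = 0*(1/24) = 0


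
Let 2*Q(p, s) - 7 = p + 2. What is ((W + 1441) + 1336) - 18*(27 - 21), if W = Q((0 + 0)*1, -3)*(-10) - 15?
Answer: 2609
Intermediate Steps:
Q(p, s) = 9/2 + p/2 (Q(p, s) = 7/2 + (p + 2)/2 = 7/2 + (2 + p)/2 = 7/2 + (1 + p/2) = 9/2 + p/2)
W = -60 (W = (9/2 + ((0 + 0)*1)/2)*(-10) - 15 = (9/2 + (0*1)/2)*(-10) - 15 = (9/2 + (1/2)*0)*(-10) - 15 = (9/2 + 0)*(-10) - 15 = (9/2)*(-10) - 15 = -45 - 15 = -60)
((W + 1441) + 1336) - 18*(27 - 21) = ((-60 + 1441) + 1336) - 18*(27 - 21) = (1381 + 1336) - 18*6 = 2717 - 1*108 = 2717 - 108 = 2609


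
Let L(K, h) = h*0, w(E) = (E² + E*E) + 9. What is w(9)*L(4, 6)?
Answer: 0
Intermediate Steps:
w(E) = 9 + 2*E² (w(E) = (E² + E²) + 9 = 2*E² + 9 = 9 + 2*E²)
L(K, h) = 0
w(9)*L(4, 6) = (9 + 2*9²)*0 = (9 + 2*81)*0 = (9 + 162)*0 = 171*0 = 0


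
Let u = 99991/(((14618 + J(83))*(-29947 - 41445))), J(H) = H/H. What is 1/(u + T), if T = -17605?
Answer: -1043679648/18373980303031 ≈ -5.6802e-5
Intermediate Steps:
J(H) = 1
u = -99991/1043679648 (u = 99991/(((14618 + 1)*(-29947 - 41445))) = 99991/((14619*(-71392))) = 99991/(-1043679648) = 99991*(-1/1043679648) = -99991/1043679648 ≈ -9.5806e-5)
1/(u + T) = 1/(-99991/1043679648 - 17605) = 1/(-18373980303031/1043679648) = -1043679648/18373980303031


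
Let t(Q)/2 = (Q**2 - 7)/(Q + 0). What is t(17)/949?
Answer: 564/16133 ≈ 0.034959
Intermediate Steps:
t(Q) = 2*(-7 + Q**2)/Q (t(Q) = 2*((Q**2 - 7)/(Q + 0)) = 2*((-7 + Q**2)/Q) = 2*(-7 + Q**2)/Q)
t(17)/949 = (-14/17 + 2*17)/949 = (-14*1/17 + 34)*(1/949) = (-14/17 + 34)*(1/949) = (564/17)*(1/949) = 564/16133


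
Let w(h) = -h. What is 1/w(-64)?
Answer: 1/64 ≈ 0.015625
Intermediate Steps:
1/w(-64) = 1/(-1*(-64)) = 1/64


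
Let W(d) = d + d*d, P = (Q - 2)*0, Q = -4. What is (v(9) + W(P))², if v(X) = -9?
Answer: 81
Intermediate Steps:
P = 0 (P = (-4 - 2)*0 = -6*0 = 0)
W(d) = d + d²
(v(9) + W(P))² = (-9 + 0*(1 + 0))² = (-9 + 0*1)² = (-9 + 0)² = (-9)² = 81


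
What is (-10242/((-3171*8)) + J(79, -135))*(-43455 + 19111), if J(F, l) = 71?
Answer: -1837332970/1057 ≈ -1.7383e+6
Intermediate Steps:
(-10242/((-3171*8)) + J(79, -135))*(-43455 + 19111) = (-10242/((-3171*8)) + 71)*(-43455 + 19111) = (-10242/(-25368) + 71)*(-24344) = (-10242*(-1/25368) + 71)*(-24344) = (1707/4228 + 71)*(-24344) = (301895/4228)*(-24344) = -1837332970/1057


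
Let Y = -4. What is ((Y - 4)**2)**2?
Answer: 4096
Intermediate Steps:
((Y - 4)**2)**2 = ((-4 - 4)**2)**2 = ((-8)**2)**2 = 64**2 = 4096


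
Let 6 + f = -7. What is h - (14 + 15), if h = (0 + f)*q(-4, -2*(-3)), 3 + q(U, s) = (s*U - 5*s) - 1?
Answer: 725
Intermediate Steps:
q(U, s) = -4 - 5*s + U*s (q(U, s) = -3 + ((s*U - 5*s) - 1) = -3 + ((U*s - 5*s) - 1) = -3 + ((-5*s + U*s) - 1) = -3 + (-1 - 5*s + U*s) = -4 - 5*s + U*s)
f = -13 (f = -6 - 7 = -13)
h = 754 (h = (0 - 13)*(-4 - (-10)*(-3) - (-8)*(-3)) = -13*(-4 - 5*6 - 4*6) = -13*(-4 - 30 - 24) = -13*(-58) = 754)
h - (14 + 15) = 754 - (14 + 15) = 754 - 1*29 = 754 - 29 = 725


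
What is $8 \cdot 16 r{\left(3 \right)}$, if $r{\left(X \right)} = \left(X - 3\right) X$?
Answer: $0$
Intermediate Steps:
$r{\left(X \right)} = X \left(-3 + X\right)$ ($r{\left(X \right)} = \left(-3 + X\right) X = X \left(-3 + X\right)$)
$8 \cdot 16 r{\left(3 \right)} = 8 \cdot 16 \cdot 3 \left(-3 + 3\right) = 128 \cdot 3 \cdot 0 = 128 \cdot 0 = 0$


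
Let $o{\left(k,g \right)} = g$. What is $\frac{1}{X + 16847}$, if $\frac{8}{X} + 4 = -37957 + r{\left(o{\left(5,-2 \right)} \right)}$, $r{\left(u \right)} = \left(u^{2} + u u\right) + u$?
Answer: $\frac{37955}{639427877} \approx 5.9358 \cdot 10^{-5}$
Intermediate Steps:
$r{\left(u \right)} = u + 2 u^{2}$ ($r{\left(u \right)} = \left(u^{2} + u^{2}\right) + u = 2 u^{2} + u = u + 2 u^{2}$)
$X = - \frac{8}{37955}$ ($X = \frac{8}{-4 - \left(37957 + 2 \left(1 + 2 \left(-2\right)\right)\right)} = \frac{8}{-4 - \left(37957 + 2 \left(1 - 4\right)\right)} = \frac{8}{-4 - 37951} = \frac{8}{-37955} = 8 \left(- \frac{1}{37955}\right) = - \frac{8}{37955} \approx -0.00021078$)
$\frac{1}{X + 16847} = \frac{1}{- \frac{8}{37955} + 16847} = \frac{1}{\frac{639427877}{37955}} = \frac{37955}{639427877}$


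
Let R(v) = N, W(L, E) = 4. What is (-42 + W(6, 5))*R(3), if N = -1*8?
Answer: 304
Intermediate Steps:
N = -8
R(v) = -8
(-42 + W(6, 5))*R(3) = (-42 + 4)*(-8) = -38*(-8) = 304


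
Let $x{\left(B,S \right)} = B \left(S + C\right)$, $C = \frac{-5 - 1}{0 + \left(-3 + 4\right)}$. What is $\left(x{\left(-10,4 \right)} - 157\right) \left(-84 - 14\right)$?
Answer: $13426$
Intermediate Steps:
$C = -6$ ($C = - \frac{6}{0 + 1} = - \frac{6}{1} = \left(-6\right) 1 = -6$)
$x{\left(B,S \right)} = B \left(-6 + S\right)$ ($x{\left(B,S \right)} = B \left(S - 6\right) = B \left(-6 + S\right)$)
$\left(x{\left(-10,4 \right)} - 157\right) \left(-84 - 14\right) = \left(- 10 \left(-6 + 4\right) - 157\right) \left(-84 - 14\right) = \left(\left(-10\right) \left(-2\right) - 157\right) \left(-98\right) = \left(20 - 157\right) \left(-98\right) = \left(-137\right) \left(-98\right) = 13426$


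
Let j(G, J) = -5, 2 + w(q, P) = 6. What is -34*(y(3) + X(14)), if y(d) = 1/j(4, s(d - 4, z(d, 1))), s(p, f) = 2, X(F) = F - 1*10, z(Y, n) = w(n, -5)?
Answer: -646/5 ≈ -129.20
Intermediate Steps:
w(q, P) = 4 (w(q, P) = -2 + 6 = 4)
z(Y, n) = 4
X(F) = -10 + F (X(F) = F - 10 = -10 + F)
y(d) = -1/5 (y(d) = 1/(-5) = -1/5)
-34*(y(3) + X(14)) = -34*(-1/5 + (-10 + 14)) = -34*(-1/5 + 4) = -34*19/5 = -646/5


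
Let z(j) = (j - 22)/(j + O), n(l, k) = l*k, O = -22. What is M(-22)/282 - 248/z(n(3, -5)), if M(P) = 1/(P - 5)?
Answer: -1888273/7614 ≈ -248.00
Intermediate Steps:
n(l, k) = k*l
z(j) = 1 (z(j) = (j - 22)/(j - 22) = (-22 + j)/(-22 + j) = 1)
M(P) = 1/(-5 + P)
M(-22)/282 - 248/z(n(3, -5)) = 1/(-5 - 22*282) - 248/1 = (1/282)/(-27) - 248*1 = -1/27*1/282 - 248 = -1/7614 - 248 = -1888273/7614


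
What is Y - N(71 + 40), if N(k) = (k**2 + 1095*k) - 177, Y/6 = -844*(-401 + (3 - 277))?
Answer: 3284511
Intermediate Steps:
Y = 3418200 (Y = 6*(-844*(-401 + (3 - 277))) = 6*(-844*(-401 - 274)) = 6*(-844*(-675)) = 6*569700 = 3418200)
N(k) = -177 + k**2 + 1095*k
Y - N(71 + 40) = 3418200 - (-177 + (71 + 40)**2 + 1095*(71 + 40)) = 3418200 - (-177 + 111**2 + 1095*111) = 3418200 - (-177 + 12321 + 121545) = 3418200 - 1*133689 = 3418200 - 133689 = 3284511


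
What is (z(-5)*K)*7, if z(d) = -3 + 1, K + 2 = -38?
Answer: 560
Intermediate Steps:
K = -40 (K = -2 - 38 = -40)
z(d) = -2
(z(-5)*K)*7 = -2*(-40)*7 = 80*7 = 560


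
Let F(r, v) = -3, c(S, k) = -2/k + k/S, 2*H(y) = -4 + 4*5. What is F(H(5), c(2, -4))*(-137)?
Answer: 411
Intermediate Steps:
H(y) = 8 (H(y) = (-4 + 4*5)/2 = (-4 + 20)/2 = (½)*16 = 8)
F(H(5), c(2, -4))*(-137) = -3*(-137) = 411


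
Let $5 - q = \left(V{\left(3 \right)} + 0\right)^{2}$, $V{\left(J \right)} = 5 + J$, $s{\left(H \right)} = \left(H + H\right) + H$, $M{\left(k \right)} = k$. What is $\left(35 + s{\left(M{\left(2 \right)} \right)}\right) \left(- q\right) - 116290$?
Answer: $-113871$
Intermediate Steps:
$s{\left(H \right)} = 3 H$ ($s{\left(H \right)} = 2 H + H = 3 H$)
$q = -59$ ($q = 5 - \left(\left(5 + 3\right) + 0\right)^{2} = 5 - \left(8 + 0\right)^{2} = 5 - 8^{2} = 5 - 64 = -59$)
$\left(35 + s{\left(M{\left(2 \right)} \right)}\right) \left(- q\right) - 116290 = \left(35 + 3 \cdot 2\right) \left(\left(-1\right) \left(-59\right)\right) - 116290 = \left(35 + 6\right) 59 - 116290 = 41 \cdot 59 - 116290 = 2419 - 116290 = -113871$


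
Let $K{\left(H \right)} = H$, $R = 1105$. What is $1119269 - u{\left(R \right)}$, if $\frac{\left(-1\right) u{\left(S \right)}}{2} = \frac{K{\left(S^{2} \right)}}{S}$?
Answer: $1121479$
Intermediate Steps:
$u{\left(S \right)} = - 2 S$ ($u{\left(S \right)} = - 2 \frac{S^{2}}{S} = - 2 S$)
$1119269 - u{\left(R \right)} = 1119269 - \left(-2\right) 1105 = 1119269 - -2210 = 1119269 + 2210 = 1121479$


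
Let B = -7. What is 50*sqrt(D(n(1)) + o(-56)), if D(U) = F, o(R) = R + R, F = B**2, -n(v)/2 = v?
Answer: 150*I*sqrt(7) ≈ 396.86*I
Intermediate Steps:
n(v) = -2*v
F = 49 (F = (-7)**2 = 49)
o(R) = 2*R
D(U) = 49
50*sqrt(D(n(1)) + o(-56)) = 50*sqrt(49 + 2*(-56)) = 50*sqrt(49 - 112) = 50*sqrt(-63) = 50*(3*I*sqrt(7)) = 150*I*sqrt(7)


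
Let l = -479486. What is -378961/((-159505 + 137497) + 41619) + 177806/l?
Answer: -92596723756/4701599973 ≈ -19.695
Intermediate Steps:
-378961/((-159505 + 137497) + 41619) + 177806/l = -378961/((-159505 + 137497) + 41619) + 177806/(-479486) = -378961/(-22008 + 41619) + 177806*(-1/479486) = -378961/19611 - 88903/239743 = -92596723756/4701599973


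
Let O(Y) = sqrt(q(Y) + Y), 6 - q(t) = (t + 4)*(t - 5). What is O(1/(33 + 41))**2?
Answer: 142523/5476 ≈ 26.027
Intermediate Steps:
q(t) = 6 - (-5 + t)*(4 + t) (q(t) = 6 - (t + 4)*(t - 5) = 6 - (4 + t)*(-5 + t) = 6 - (-5 + t)*(4 + t))
O(Y) = sqrt(26 - Y**2 + 2*Y) (O(Y) = sqrt((26 + Y - Y**2) + Y) = sqrt(26 - Y**2 + 2*Y))
O(1/(33 + 41))**2 = (sqrt(26 - (1/(33 + 41))**2 + 2/(33 + 41)))**2 = (sqrt(26 - (1/74)**2 + 2/74))**2 = (sqrt(26 - (1/74)**2 + 2*(1/74)))**2 = (sqrt(26 - 1*1/5476 + 1/37))**2 = (sqrt(26 - 1/5476 + 1/37))**2 = (sqrt(142523/5476))**2 = (sqrt(142523)/74)**2 = 142523/5476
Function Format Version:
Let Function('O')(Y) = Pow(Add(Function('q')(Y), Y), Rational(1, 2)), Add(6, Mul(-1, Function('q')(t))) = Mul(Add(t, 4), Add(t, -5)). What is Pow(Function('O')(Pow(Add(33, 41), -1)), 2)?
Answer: Rational(142523, 5476) ≈ 26.027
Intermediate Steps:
Function('q')(t) = Add(6, Mul(-1, Add(-5, t), Add(4, t))) (Function('q')(t) = Add(6, Mul(-1, Mul(Add(t, 4), Add(t, -5)))) = Add(6, Mul(-1, Mul(Add(4, t), Add(-5, t)))) = Add(6, Mul(-1, Mul(Add(-5, t), Add(4, t)))) = Add(6, Mul(-1, Add(-5, t), Add(4, t))))
Function('O')(Y) = Pow(Add(26, Mul(-1, Pow(Y, 2)), Mul(2, Y)), Rational(1, 2)) (Function('O')(Y) = Pow(Add(Add(26, Y, Mul(-1, Pow(Y, 2))), Y), Rational(1, 2)) = Pow(Add(26, Mul(-1, Pow(Y, 2)), Mul(2, Y)), Rational(1, 2)))
Pow(Function('O')(Pow(Add(33, 41), -1)), 2) = Pow(Pow(Add(26, Mul(-1, Pow(Pow(Add(33, 41), -1), 2)), Mul(2, Pow(Add(33, 41), -1))), Rational(1, 2)), 2) = Pow(Pow(Add(26, Mul(-1, Pow(Pow(74, -1), 2)), Mul(2, Pow(74, -1))), Rational(1, 2)), 2) = Pow(Pow(Add(26, Mul(-1, Pow(Rational(1, 74), 2)), Mul(2, Rational(1, 74))), Rational(1, 2)), 2) = Pow(Pow(Add(26, Mul(-1, Rational(1, 5476)), Rational(1, 37)), Rational(1, 2)), 2) = Pow(Pow(Add(26, Rational(-1, 5476), Rational(1, 37)), Rational(1, 2)), 2) = Pow(Pow(Rational(142523, 5476), Rational(1, 2)), 2) = Pow(Mul(Rational(1, 74), Pow(142523, Rational(1, 2))), 2) = Rational(142523, 5476)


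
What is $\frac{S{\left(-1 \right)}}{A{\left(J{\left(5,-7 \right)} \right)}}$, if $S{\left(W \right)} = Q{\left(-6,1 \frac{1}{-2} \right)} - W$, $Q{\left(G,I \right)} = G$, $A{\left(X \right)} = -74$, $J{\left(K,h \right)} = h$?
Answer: $\frac{5}{74} \approx 0.067568$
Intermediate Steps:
$S{\left(W \right)} = -6 - W$
$\frac{S{\left(-1 \right)}}{A{\left(J{\left(5,-7 \right)} \right)}} = \frac{-6 - -1}{-74} = \left(-6 + 1\right) \left(- \frac{1}{74}\right) = \left(-5\right) \left(- \frac{1}{74}\right) = \frac{5}{74}$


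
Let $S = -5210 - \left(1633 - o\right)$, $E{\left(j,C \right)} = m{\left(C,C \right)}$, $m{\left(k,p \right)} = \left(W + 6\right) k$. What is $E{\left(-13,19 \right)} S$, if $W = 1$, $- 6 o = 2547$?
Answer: $- \frac{1933155}{2} \approx -9.6658 \cdot 10^{5}$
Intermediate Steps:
$o = - \frac{849}{2}$ ($o = \left(- \frac{1}{6}\right) 2547 = - \frac{849}{2} \approx -424.5$)
$m{\left(k,p \right)} = 7 k$ ($m{\left(k,p \right)} = \left(1 + 6\right) k = 7 k$)
$E{\left(j,C \right)} = 7 C$
$S = - \frac{14535}{2}$ ($S = -5210 - \left(1633 - - \frac{849}{2}\right) = -5210 - \left(1633 + \frac{849}{2}\right) = -5210 - \frac{4115}{2} = - \frac{14535}{2} \approx -7267.5$)
$E{\left(-13,19 \right)} S = 7 \cdot 19 \left(- \frac{14535}{2}\right) = 133 \left(- \frac{14535}{2}\right) = - \frac{1933155}{2}$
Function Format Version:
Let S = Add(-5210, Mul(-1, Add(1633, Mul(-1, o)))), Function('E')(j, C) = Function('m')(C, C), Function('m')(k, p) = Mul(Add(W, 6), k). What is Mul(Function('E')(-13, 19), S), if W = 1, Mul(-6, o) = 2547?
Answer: Rational(-1933155, 2) ≈ -9.6658e+5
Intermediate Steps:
o = Rational(-849, 2) (o = Mul(Rational(-1, 6), 2547) = Rational(-849, 2) ≈ -424.50)
Function('m')(k, p) = Mul(7, k) (Function('m')(k, p) = Mul(Add(1, 6), k) = Mul(7, k))
Function('E')(j, C) = Mul(7, C)
S = Rational(-14535, 2) (S = Add(-5210, Mul(-1, Add(1633, Mul(-1, Rational(-849, 2))))) = Add(-5210, Mul(-1, Add(1633, Rational(849, 2)))) = Add(-5210, Mul(-1, Rational(4115, 2))) = Add(-5210, Rational(-4115, 2)) = Rational(-14535, 2) ≈ -7267.5)
Mul(Function('E')(-13, 19), S) = Mul(Mul(7, 19), Rational(-14535, 2)) = Mul(133, Rational(-14535, 2)) = Rational(-1933155, 2)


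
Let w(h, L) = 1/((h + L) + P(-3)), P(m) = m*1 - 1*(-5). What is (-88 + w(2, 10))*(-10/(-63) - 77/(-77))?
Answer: -89863/882 ≈ -101.89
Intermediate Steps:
P(m) = 5 + m (P(m) = m + 5 = 5 + m)
w(h, L) = 1/(2 + L + h) (w(h, L) = 1/((h + L) + (5 - 3)) = 1/((L + h) + 2) = 1/(2 + L + h))
(-88 + w(2, 10))*(-10/(-63) - 77/(-77)) = (-88 + 1/(2 + 10 + 2))*(-10/(-63) - 77/(-77)) = (-88 + 1/14)*(-10*(-1/63) - 77*(-1/77)) = (-88 + 1/14)*(10/63 + 1) = -1231/14*73/63 = -89863/882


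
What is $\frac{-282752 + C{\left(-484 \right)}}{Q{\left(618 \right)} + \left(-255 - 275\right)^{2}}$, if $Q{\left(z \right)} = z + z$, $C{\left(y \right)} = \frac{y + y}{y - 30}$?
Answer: $- \frac{18166695}{18127238} \approx -1.0022$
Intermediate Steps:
$C{\left(y \right)} = \frac{2 y}{-30 + y}$
$Q{\left(z \right)} = 2 z$
$\frac{-282752 + C{\left(-484 \right)}}{Q{\left(618 \right)} + \left(-255 - 275\right)^{2}} = \frac{-282752 + 2 \left(-484\right) \frac{1}{-30 - 484}}{2 \cdot 618 + \left(-255 - 275\right)^{2}} = \frac{-282752 + 2 \left(-484\right) \frac{1}{-514}}{1236 + \left(-530\right)^{2}} = \frac{-282752 + 2 \left(-484\right) \left(- \frac{1}{514}\right)}{1236 + 280900} = \frac{-282752 + \frac{484}{257}}{282136} = \left(- \frac{72666780}{257}\right) \frac{1}{282136} = - \frac{18166695}{18127238}$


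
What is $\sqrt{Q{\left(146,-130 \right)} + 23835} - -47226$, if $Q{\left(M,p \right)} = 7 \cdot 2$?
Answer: $47226 + \sqrt{23849} \approx 47380.0$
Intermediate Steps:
$Q{\left(M,p \right)} = 14$
$\sqrt{Q{\left(146,-130 \right)} + 23835} - -47226 = \sqrt{14 + 23835} - -47226 = \sqrt{23849} + 47226 = 47226 + \sqrt{23849}$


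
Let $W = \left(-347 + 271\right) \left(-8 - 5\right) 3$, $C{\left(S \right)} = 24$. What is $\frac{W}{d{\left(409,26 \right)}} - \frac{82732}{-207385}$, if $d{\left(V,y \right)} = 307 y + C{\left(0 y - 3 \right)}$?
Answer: $\frac{17257318}{22436815} \approx 0.76915$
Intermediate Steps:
$d{\left(V,y \right)} = 24 + 307 y$ ($d{\left(V,y \right)} = 307 y + 24 = 24 + 307 y$)
$W = 2964$ ($W = - 76 \left(\left(-13\right) 3\right) = \left(-76\right) \left(-39\right) = 2964$)
$\frac{W}{d{\left(409,26 \right)}} - \frac{82732}{-207385} = \frac{2964}{24 + 307 \cdot 26} - \frac{82732}{-207385} = \frac{2964}{24 + 7982} - - \frac{2236}{5605} = \frac{2964}{8006} + \frac{2236}{5605} = 2964 \cdot \frac{1}{8006} + \frac{2236}{5605} = \frac{1482}{4003} + \frac{2236}{5605} = \frac{17257318}{22436815}$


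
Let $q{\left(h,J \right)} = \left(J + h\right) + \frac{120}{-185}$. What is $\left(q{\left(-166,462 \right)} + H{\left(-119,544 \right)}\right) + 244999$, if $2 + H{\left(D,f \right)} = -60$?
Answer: $\frac{9073597}{37} \approx 2.4523 \cdot 10^{5}$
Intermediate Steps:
$q{\left(h,J \right)} = - \frac{24}{37} + J + h$ ($q{\left(h,J \right)} = \left(J + h\right) + 120 \left(- \frac{1}{185}\right) = \left(J + h\right) - \frac{24}{37} = - \frac{24}{37} + J + h$)
$H{\left(D,f \right)} = -62$ ($H{\left(D,f \right)} = -2 - 60 = -62$)
$\left(q{\left(-166,462 \right)} + H{\left(-119,544 \right)}\right) + 244999 = \left(\left(- \frac{24}{37} + 462 - 166\right) - 62\right) + 244999 = \left(\frac{10928}{37} - 62\right) + 244999 = \frac{8634}{37} + 244999 = \frac{9073597}{37}$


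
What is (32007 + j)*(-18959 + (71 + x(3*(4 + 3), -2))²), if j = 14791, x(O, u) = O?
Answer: -491145010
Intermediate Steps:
(32007 + j)*(-18959 + (71 + x(3*(4 + 3), -2))²) = (32007 + 14791)*(-18959 + (71 + 3*(4 + 3))²) = 46798*(-18959 + (71 + 3*7)²) = 46798*(-18959 + (71 + 21)²) = 46798*(-18959 + 92²) = 46798*(-18959 + 8464) = 46798*(-10495) = -491145010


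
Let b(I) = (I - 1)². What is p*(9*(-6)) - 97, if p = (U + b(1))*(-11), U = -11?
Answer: -6631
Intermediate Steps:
b(I) = (-1 + I)²
p = 121 (p = (-11 + (-1 + 1)²)*(-11) = (-11 + 0²)*(-11) = (-11 + 0)*(-11) = -11*(-11) = 121)
p*(9*(-6)) - 97 = 121*(9*(-6)) - 97 = 121*(-54) - 97 = -6534 - 97 = -6631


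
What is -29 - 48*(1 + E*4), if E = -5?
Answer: 883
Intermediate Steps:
-29 - 48*(1 + E*4) = -29 - 48*(1 - 5*4) = -29 - 48*(1 - 20) = -29 - 48*(-19) = -29 + 912 = 883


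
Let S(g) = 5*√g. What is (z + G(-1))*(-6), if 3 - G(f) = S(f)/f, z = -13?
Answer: 60 - 30*I ≈ 60.0 - 30.0*I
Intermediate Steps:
G(f) = 3 - 5/√f (G(f) = 3 - 5*√f/f = 3 - 5/√f)
(z + G(-1))*(-6) = (-13 + (3 - (-5)*I))*(-6) = (-13 + (3 + 5*I))*(-6) = (-10 + 5*I)*(-6) = 60 - 30*I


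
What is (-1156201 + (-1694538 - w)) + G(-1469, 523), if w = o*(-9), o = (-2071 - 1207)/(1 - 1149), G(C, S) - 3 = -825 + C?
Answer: -1637624469/574 ≈ -2.8530e+6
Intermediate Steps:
G(C, S) = -822 + C (G(C, S) = 3 + (-825 + C) = -822 + C)
o = 1639/574 (o = -3278/(-1148) = -3278*(-1/1148) = 1639/574 ≈ 2.8554)
w = -14751/574 (w = (1639/574)*(-9) = -14751/574 ≈ -25.699)
(-1156201 + (-1694538 - w)) + G(-1469, 523) = (-1156201 + (-1694538 - 1*(-14751/574))) + (-822 - 1469) = (-1156201 + (-1694538 + 14751/574)) - 2291 = (-1156201 - 972650061/574) - 2291 = -1636309435/574 - 2291 = -1637624469/574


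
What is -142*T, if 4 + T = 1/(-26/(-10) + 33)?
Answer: 50197/89 ≈ 564.01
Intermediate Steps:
T = -707/178 (T = -4 + 1/(-26/(-10) + 33) = -4 + 1/(-26*(-1/10) + 33) = -4 + 1/(13/5 + 33) = -4 + 1/(178/5) = -4 + 5/178 = -707/178 ≈ -3.9719)
-142*T = -142*(-707/178) = 50197/89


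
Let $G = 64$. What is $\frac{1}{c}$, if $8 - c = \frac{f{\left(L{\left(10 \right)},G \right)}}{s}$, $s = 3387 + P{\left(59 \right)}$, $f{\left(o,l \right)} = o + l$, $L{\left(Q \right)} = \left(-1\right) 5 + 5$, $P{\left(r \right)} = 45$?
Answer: $\frac{429}{3424} \approx 0.12529$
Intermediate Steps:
$L{\left(Q \right)} = 0$ ($L{\left(Q \right)} = -5 + 5 = 0$)
$f{\left(o,l \right)} = l + o$
$s = 3432$ ($s = 3387 + 45 = 3432$)
$c = \frac{3424}{429}$ ($c = 8 - \frac{64 + 0}{3432} = 8 - 64 \cdot \frac{1}{3432} = 8 - \frac{8}{429} = \frac{3424}{429} \approx 7.9814$)
$\frac{1}{c} = \frac{1}{\frac{3424}{429}} = \frac{429}{3424}$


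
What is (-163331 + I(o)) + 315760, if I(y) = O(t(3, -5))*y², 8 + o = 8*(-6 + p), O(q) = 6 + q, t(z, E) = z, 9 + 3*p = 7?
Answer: 186285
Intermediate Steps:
p = -⅔ (p = -3 + (⅓)*7 = -3 + 7/3 = -⅔ ≈ -0.66667)
o = -184/3 (o = -8 + 8*(-6 - ⅔) = -8 + 8*(-20/3) = -8 - 160/3 = -184/3 ≈ -61.333)
I(y) = 9*y² (I(y) = (6 + 3)*y² = 9*y²)
(-163331 + I(o)) + 315760 = (-163331 + 9*(-184/3)²) + 315760 = (-163331 + 9*(33856/9)) + 315760 = (-163331 + 33856) + 315760 = -129475 + 315760 = 186285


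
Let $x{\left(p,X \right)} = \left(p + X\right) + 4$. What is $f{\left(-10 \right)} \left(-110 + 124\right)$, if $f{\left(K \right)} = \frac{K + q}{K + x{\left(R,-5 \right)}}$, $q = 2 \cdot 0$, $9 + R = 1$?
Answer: $\frac{140}{19} \approx 7.3684$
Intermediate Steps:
$R = -8$ ($R = -9 + 1 = -8$)
$x{\left(p,X \right)} = 4 + X + p$ ($x{\left(p,X \right)} = \left(X + p\right) + 4 = 4 + X + p$)
$q = 0$
$f{\left(K \right)} = \frac{K}{-9 + K}$ ($f{\left(K \right)} = \frac{K + 0}{K - 9} = \frac{K}{K - 9} = \frac{K}{-9 + K}$)
$f{\left(-10 \right)} \left(-110 + 124\right) = - \frac{10}{-9 - 10} \left(-110 + 124\right) = - \frac{10}{-19} \cdot 14 = \left(-10\right) \left(- \frac{1}{19}\right) 14 = \frac{10}{19} \cdot 14 = \frac{140}{19}$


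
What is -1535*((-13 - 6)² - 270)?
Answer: -139685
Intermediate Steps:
-1535*((-13 - 6)² - 270) = -1535*((-19)² - 270) = -1535*(361 - 270) = -1535*91 = -139685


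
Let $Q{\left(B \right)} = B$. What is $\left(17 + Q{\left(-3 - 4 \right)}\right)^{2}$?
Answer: $100$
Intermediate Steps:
$\left(17 + Q{\left(-3 - 4 \right)}\right)^{2} = \left(17 - 7\right)^{2} = 10^{2} = 100$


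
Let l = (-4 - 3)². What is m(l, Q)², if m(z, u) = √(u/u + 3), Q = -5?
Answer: 4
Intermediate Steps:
l = 49 (l = (-7)² = 49)
m(z, u) = 2 (m(z, u) = √(1 + 3) = √4 = 2)
m(l, Q)² = 2² = 4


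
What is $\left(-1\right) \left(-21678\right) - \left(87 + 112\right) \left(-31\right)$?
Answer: $27847$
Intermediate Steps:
$\left(-1\right) \left(-21678\right) - \left(87 + 112\right) \left(-31\right) = 21678 - 199 \left(-31\right) = 21678 - -6169 = 21678 + 6169 = 27847$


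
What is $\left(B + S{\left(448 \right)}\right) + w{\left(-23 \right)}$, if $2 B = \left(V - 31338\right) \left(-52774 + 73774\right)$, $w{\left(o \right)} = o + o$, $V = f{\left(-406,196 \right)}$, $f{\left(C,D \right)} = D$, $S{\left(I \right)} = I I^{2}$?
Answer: $-237075654$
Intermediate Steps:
$S{\left(I \right)} = I^{3}$
$V = 196$
$w{\left(o \right)} = 2 o$
$B = -326991000$ ($B = \frac{\left(196 - 31338\right) \left(-52774 + 73774\right)}{2} = \frac{\left(-31142\right) 21000}{2} = \frac{1}{2} \left(-653982000\right) = -326991000$)
$\left(B + S{\left(448 \right)}\right) + w{\left(-23 \right)} = \left(-326991000 + 448^{3}\right) + 2 \left(-23\right) = \left(-326991000 + 89915392\right) - 46 = -237075608 - 46 = -237075654$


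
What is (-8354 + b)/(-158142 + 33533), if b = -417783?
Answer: 426137/124609 ≈ 3.4198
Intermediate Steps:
(-8354 + b)/(-158142 + 33533) = (-8354 - 417783)/(-158142 + 33533) = -426137/(-124609) = -426137*(-1/124609) = 426137/124609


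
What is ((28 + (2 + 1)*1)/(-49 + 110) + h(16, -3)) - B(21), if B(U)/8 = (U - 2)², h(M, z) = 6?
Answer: -175771/61 ≈ -2881.5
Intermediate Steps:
B(U) = 8*(-2 + U)² (B(U) = 8*(U - 2)² = 8*(-2 + U)²)
((28 + (2 + 1)*1)/(-49 + 110) + h(16, -3)) - B(21) = ((28 + (2 + 1)*1)/(-49 + 110) + 6) - 8*(-2 + 21)² = ((28 + 3*1)/61 + 6) - 8*19² = ((28 + 3)*(1/61) + 6) - 8*361 = (31*(1/61) + 6) - 1*2888 = (31/61 + 6) - 2888 = 397/61 - 2888 = -175771/61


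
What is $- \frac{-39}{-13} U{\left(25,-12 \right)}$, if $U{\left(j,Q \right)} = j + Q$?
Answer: $-39$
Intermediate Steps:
$U{\left(j,Q \right)} = Q + j$
$- \frac{-39}{-13} U{\left(25,-12 \right)} = - \frac{-39}{-13} \left(-12 + 25\right) = - \frac{\left(-39\right) \left(-1\right)}{13} \cdot 13 = \left(-1\right) 3 \cdot 13 = \left(-3\right) 13 = -39$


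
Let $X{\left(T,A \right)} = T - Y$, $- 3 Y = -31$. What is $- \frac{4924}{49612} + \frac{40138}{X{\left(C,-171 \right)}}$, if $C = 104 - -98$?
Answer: $\frac{1492787017}{7131725} \approx 209.32$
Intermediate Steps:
$Y = \frac{31}{3}$ ($Y = \left(- \frac{1}{3}\right) \left(-31\right) = \frac{31}{3} \approx 10.333$)
$C = 202$ ($C = 104 + 98 = 202$)
$X{\left(T,A \right)} = - \frac{31}{3} + T$ ($X{\left(T,A \right)} = T - \frac{31}{3} = - \frac{31}{3} + T$)
$- \frac{4924}{49612} + \frac{40138}{X{\left(C,-171 \right)}} = - \frac{4924}{49612} + \frac{40138}{- \frac{31}{3} + 202} = \left(-4924\right) \frac{1}{49612} + \frac{40138}{\frac{575}{3}} = - \frac{1231}{12403} + 40138 \cdot \frac{3}{575} = - \frac{1231}{12403} + \frac{120414}{575} = \frac{1492787017}{7131725}$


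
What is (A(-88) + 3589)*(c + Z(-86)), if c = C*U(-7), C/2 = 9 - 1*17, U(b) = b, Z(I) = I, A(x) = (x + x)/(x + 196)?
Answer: 2518334/27 ≈ 93272.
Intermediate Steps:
A(x) = 2*x/(196 + x) (A(x) = (2*x)/(196 + x) = 2*x/(196 + x))
C = -16 (C = 2*(9 - 1*17) = 2*(9 - 17) = 2*(-8) = -16)
c = 112 (c = -16*(-7) = 112)
(A(-88) + 3589)*(c + Z(-86)) = (2*(-88)/(196 - 88) + 3589)*(112 - 86) = (2*(-88)/108 + 3589)*26 = (2*(-88)*(1/108) + 3589)*26 = (-44/27 + 3589)*26 = (96859/27)*26 = 2518334/27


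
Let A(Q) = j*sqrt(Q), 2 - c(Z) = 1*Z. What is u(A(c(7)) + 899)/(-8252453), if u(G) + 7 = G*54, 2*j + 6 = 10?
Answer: -48539/8252453 - 108*I*sqrt(5)/8252453 ≈ -0.0058818 - 2.9263e-5*I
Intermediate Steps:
c(Z) = 2 - Z
j = 2 (j = -3 + (1/2)*10 = -3 + 5 = 2)
A(Q) = 2*sqrt(Q)
u(G) = -7 + 54*G (u(G) = -7 + G*54 = -7 + 54*G)
u(A(c(7)) + 899)/(-8252453) = (-7 + 54*(2*sqrt(2 - 1*7) + 899))/(-8252453) = (-7 + 54*(2*sqrt(2 - 7) + 899))*(-1/8252453) = (-7 + 54*(2*sqrt(-5) + 899))*(-1/8252453) = (-7 + 54*(2*(I*sqrt(5)) + 899))*(-1/8252453) = (-7 + 54*(2*I*sqrt(5) + 899))*(-1/8252453) = (-7 + 54*(899 + 2*I*sqrt(5)))*(-1/8252453) = (-7 + (48546 + 108*I*sqrt(5)))*(-1/8252453) = (48539 + 108*I*sqrt(5))*(-1/8252453) = -48539/8252453 - 108*I*sqrt(5)/8252453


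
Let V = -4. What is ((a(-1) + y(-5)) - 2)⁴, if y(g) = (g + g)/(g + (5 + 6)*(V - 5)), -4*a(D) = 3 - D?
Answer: 519885601/7311616 ≈ 71.104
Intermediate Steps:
a(D) = -¾ + D/4 (a(D) = -(3 - D)/4 = -¾ + D/4)
y(g) = 2*g/(-99 + g) (y(g) = (g + g)/(g + (5 + 6)*(-4 - 5)) = (2*g)/(g + 11*(-9)) = (2*g)/(g - 99) = (2*g)/(-99 + g) = 2*g/(-99 + g))
((a(-1) + y(-5)) - 2)⁴ = (((-¾ + (¼)*(-1)) + 2*(-5)/(-99 - 5)) - 2)⁴ = (((-¾ - ¼) + 2*(-5)/(-104)) - 2)⁴ = ((-1 + 2*(-5)*(-1/104)) - 2)⁴ = ((-1 + 5/52) - 2)⁴ = (-47/52 - 2)⁴ = (-151/52)⁴ = 519885601/7311616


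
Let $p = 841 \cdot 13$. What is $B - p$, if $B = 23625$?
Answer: $12692$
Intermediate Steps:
$p = 10933$
$B - p = 23625 - 10933 = 12692$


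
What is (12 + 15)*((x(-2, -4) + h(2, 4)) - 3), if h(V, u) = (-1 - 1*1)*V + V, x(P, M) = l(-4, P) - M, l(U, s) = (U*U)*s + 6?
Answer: -729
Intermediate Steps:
l(U, s) = 6 + s*U**2 (l(U, s) = U**2*s + 6 = s*U**2 + 6 = 6 + s*U**2)
x(P, M) = 6 - M + 16*P (x(P, M) = (6 + P*(-4)**2) - M = (6 + P*16) - M = (6 + 16*P) - M = 6 - M + 16*P)
h(V, u) = -V (h(V, u) = (-1 - 1)*V + V = -2*V + V = -V)
(12 + 15)*((x(-2, -4) + h(2, 4)) - 3) = (12 + 15)*(((6 - 1*(-4) + 16*(-2)) - 1*2) - 3) = 27*(((6 + 4 - 32) - 2) - 3) = 27*((-22 - 2) - 3) = 27*(-24 - 3) = 27*(-27) = -729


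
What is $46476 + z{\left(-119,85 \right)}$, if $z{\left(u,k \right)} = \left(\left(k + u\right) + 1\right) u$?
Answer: $50403$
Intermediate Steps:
$z{\left(u,k \right)} = u \left(1 + k + u\right)$ ($z{\left(u,k \right)} = \left(1 + k + u\right) u = u \left(1 + k + u\right)$)
$46476 + z{\left(-119,85 \right)} = 46476 - 119 \left(1 + 85 - 119\right) = 46476 - -3927 = 46476 + 3927 = 50403$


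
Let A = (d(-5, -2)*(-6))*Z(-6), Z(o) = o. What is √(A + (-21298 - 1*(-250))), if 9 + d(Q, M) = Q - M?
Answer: 2*I*√5370 ≈ 146.56*I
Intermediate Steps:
d(Q, M) = -9 + Q - M (d(Q, M) = -9 + (Q - M) = -9 + Q - M)
A = -432 (A = ((-9 - 5 - 1*(-2))*(-6))*(-6) = ((-9 - 5 + 2)*(-6))*(-6) = -12*(-6)*(-6) = 72*(-6) = -432)
√(A + (-21298 - 1*(-250))) = √(-432 + (-21298 - 1*(-250))) = √(-432 + (-21298 + 250)) = √(-432 - 21048) = √(-21480) = 2*I*√5370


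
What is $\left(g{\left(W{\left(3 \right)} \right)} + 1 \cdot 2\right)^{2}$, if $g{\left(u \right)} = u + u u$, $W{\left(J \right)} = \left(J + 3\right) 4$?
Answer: $362404$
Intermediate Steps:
$W{\left(J \right)} = 12 + 4 J$ ($W{\left(J \right)} = \left(3 + J\right) 4 = 12 + 4 J$)
$g{\left(u \right)} = u + u^{2}$
$\left(g{\left(W{\left(3 \right)} \right)} + 1 \cdot 2\right)^{2} = \left(\left(12 + 4 \cdot 3\right) \left(1 + \left(12 + 4 \cdot 3\right)\right) + 1 \cdot 2\right)^{2} = \left(\left(12 + 12\right) \left(1 + \left(12 + 12\right)\right) + 2\right)^{2} = \left(24 \left(1 + 24\right) + 2\right)^{2} = \left(24 \cdot 25 + 2\right)^{2} = \left(600 + 2\right)^{2} = 602^{2} = 362404$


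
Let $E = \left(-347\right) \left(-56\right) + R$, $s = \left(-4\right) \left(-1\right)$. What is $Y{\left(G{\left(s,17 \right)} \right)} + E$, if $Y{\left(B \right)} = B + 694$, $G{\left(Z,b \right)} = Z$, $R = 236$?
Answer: $20366$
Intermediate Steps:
$s = 4$
$Y{\left(B \right)} = 694 + B$
$E = 19668$ ($E = \left(-347\right) \left(-56\right) + 236 = 19432 + 236 = 19668$)
$Y{\left(G{\left(s,17 \right)} \right)} + E = \left(694 + 4\right) + 19668 = 698 + 19668 = 20366$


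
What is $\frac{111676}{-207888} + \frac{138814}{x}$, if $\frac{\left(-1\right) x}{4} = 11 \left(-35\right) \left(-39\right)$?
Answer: $- \frac{18998411}{6669740} \approx -2.8484$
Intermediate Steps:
$x = -60060$ ($x = - 4 \cdot 11 \left(-35\right) \left(-39\right) = - 4 \left(\left(-385\right) \left(-39\right)\right) = \left(-4\right) 15015 = -60060$)
$\frac{111676}{-207888} + \frac{138814}{x} = \frac{111676}{-207888} + \frac{138814}{-60060} = 111676 \left(- \frac{1}{207888}\right) + 138814 \left(- \frac{1}{60060}\right) = - \frac{27919}{51972} - \frac{5339}{2310} = - \frac{18998411}{6669740}$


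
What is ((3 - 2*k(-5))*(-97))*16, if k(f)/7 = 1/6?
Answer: -3104/3 ≈ -1034.7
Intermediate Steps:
k(f) = 7/6
((3 - 2*k(-5))*(-97))*16 = ((3 - 2*7/6)*(-97))*16 = ((3 - 7/3)*(-97))*16 = ((⅔)*(-97))*16 = -194/3*16 = -3104/3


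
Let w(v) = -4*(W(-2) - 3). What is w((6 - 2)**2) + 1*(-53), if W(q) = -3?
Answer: -29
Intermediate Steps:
w(v) = 24 (w(v) = -4*(-3 - 3) = -4*(-6) = 24)
w((6 - 2)**2) + 1*(-53) = 24 + 1*(-53) = 24 - 53 = -29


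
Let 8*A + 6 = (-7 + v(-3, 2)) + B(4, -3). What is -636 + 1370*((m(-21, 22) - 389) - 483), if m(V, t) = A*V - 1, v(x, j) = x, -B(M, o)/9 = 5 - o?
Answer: -880176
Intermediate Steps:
B(M, o) = -45 + 9*o (B(M, o) = -9*(5 - o) = -45 + 9*o)
A = -11 (A = -3/4 + ((-7 - 3) + (-45 + 9*(-3)))/8 = -3/4 + (-10 + (-45 - 27))/8 = -3/4 + (-10 - 72)/8 = -3/4 + (1/8)*(-82) = -3/4 - 41/4 = -11)
m(V, t) = -1 - 11*V (m(V, t) = -11*V - 1 = -1 - 11*V)
-636 + 1370*((m(-21, 22) - 389) - 483) = -636 + 1370*(((-1 - 11*(-21)) - 389) - 483) = -636 + 1370*(((-1 + 231) - 389) - 483) = -636 + 1370*((230 - 389) - 483) = -636 + 1370*(-159 - 483) = -636 + 1370*(-642) = -636 - 879540 = -880176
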